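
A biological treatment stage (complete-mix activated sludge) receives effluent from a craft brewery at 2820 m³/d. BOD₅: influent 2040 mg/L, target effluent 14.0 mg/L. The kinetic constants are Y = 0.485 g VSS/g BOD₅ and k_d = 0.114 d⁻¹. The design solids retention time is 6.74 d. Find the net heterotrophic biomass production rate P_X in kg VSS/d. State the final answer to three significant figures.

P_X ≈ 1570 kg VSS/d

Y_obs = Y / (1 + k_d θ_c) = 0.485 / (1 + 0.114 × 6.74) = 0.485 / 1.768 = 0.2743.
Substrate removed = Q·(S₀ − S) = 2820 m³/d × (2040 − 14.0) g/m³ = 5.71×10^6 g/d = 5713 kg/d.
Net biomass production P_X = Y_obs × Q·(S₀ − S) = 0.2743 × 5713 = 1567 kg VSS/d.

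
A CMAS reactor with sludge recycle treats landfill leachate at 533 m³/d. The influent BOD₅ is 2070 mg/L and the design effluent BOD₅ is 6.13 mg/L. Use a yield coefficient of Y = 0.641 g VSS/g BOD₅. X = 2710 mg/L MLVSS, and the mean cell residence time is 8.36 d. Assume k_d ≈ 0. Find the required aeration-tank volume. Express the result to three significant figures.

Biomass mass balance (decay neglected): V·X = Y·Q·(S₀ − S)·θ_c, so V = 0.641 × 533 × (2070 − 6.13) × 8.36 / 2710 = 2175 m³.

V ≈ 2180 m³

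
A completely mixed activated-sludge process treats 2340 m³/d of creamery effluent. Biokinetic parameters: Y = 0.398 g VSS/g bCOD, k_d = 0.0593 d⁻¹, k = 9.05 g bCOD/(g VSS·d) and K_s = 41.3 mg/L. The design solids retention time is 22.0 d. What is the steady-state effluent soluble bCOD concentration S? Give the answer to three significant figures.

S ≈ 1.24 mg/L

Effluent substrate depends only on kinetics and SRT: S = K_s(1 + k_d θ_c) / [θ_c(Yk − k_d) − 1] = 41.3 × (1 + 0.0593 × 22.0) / [22.0 × (0.398 × 9.05 − 0.0593) − 1] = 95.18 / 76.94 = 1.237 mg/L.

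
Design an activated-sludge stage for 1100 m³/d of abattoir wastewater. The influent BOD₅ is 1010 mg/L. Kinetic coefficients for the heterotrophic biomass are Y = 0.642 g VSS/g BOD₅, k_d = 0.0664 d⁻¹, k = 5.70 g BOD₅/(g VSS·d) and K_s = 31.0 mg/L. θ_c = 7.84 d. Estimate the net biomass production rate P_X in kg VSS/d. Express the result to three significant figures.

P_X ≈ 468 kg VSS/d

From the Monod/SRT balance for a CMAS, S = K_s·(1+k_d θ_c)/[θ_c·(Y k − k_d) − 1] = 31.0 × (1 + 0.0664 × 7.84) / [7.84 × (0.642 × 5.70 − 0.0664) − 1] = 47.14 / 27.17 = 1.735 mg/L.
Correct the yield for decay: Y_obs = Y/(1 + k_d θ_c) = 0.642 / (1 + 0.0664 × 7.84) = 0.642 / 1.521 = 0.4222.
ΔS = 1010 − 1.73 = 1008 mg/L, so the substrate removal rate is 1100 × 1008/1000 = 1109 kg BOD₅/d.
P_X = Y_obs · Q(S₀ − S) = 0.4222 × 1109 = 468.3 kg VSS/d.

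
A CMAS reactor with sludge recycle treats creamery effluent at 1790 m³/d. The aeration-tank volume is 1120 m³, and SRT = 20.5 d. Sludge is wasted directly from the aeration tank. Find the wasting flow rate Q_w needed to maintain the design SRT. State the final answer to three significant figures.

Wasting from the aeration tank: Q_w = V / θ_c = 1120 / 20.5 = 54.63 m³/d.

Q_w ≈ 54.6 m³/d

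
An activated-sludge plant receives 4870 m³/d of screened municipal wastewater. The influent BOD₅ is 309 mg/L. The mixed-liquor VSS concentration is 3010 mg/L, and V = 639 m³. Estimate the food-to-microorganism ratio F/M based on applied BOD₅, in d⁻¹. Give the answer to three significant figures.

F/M ≈ 0.782 d⁻¹

F/M = applied load / biomass = Q·S₀/(V·X) = 4870 × 309 / (639.0 × 3010) = 0.7824 d⁻¹.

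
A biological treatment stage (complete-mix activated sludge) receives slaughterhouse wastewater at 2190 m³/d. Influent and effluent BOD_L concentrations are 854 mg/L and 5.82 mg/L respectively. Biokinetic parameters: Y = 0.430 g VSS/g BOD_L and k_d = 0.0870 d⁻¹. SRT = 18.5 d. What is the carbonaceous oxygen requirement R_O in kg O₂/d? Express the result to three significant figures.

Y_obs = Y / (1 + k_d θ_c) = 0.430 / (1 + 0.0870 × 18.5) = 0.430 / 2.609 = 0.1648.
Q·(S₀ − S) = 2190 × (854 − 5.82) × 10⁻³ = 1858 kg/d removed.
Net sludge production P_X = 0.1648 × 1858 = 306.1 kg VSS/d.
R_O = Q·(S₀ − S) − 1.42·P_X = 1858 − 1.42 × 306.1 = 1423 kg O₂/d.

R_O ≈ 1420 kg O₂/d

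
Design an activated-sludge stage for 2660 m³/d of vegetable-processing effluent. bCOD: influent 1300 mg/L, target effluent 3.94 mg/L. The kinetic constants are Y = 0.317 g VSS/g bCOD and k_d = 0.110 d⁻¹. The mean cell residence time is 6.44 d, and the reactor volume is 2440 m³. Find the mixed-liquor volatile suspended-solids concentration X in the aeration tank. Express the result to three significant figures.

From V·X·(1 + k_d·θ_c) = Y·Q·(S₀ − S)·θ_c: X = 0.317 × 2660 × (1300 − 3.94) × 6.44 / [2440 × (1 + 0.110 × 6.44)] = 1688 mg/L.

X ≈ 1690 mg/L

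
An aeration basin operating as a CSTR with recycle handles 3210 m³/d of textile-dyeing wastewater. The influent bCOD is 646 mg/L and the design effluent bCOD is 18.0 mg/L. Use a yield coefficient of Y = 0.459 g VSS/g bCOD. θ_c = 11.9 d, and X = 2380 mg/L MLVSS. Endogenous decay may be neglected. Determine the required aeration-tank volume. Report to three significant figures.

V·X = Y·Q·ΔS·θ_c gives V = 0.459 × 3210 × (646 − 18.0) × 11.9 / 2380 = 4626 m³.

V ≈ 4630 m³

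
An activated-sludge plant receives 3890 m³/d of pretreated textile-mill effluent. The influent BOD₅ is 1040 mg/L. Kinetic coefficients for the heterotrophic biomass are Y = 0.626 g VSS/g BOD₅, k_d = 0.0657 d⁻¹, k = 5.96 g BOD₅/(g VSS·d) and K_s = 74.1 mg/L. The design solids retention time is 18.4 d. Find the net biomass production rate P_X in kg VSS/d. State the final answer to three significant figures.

From the Monod/SRT balance for a CMAS, S = K_s·(1+k_d θ_c)/[θ_c·(Y k − k_d) − 1] = 74.1 × (1 + 0.0657 × 18.4) / [18.4 × (0.626 × 5.96 − 0.0657) − 1] = 163.7 / 66.44 = 2.464 mg/L.
Observed yield with endogenous decay: Y_obs = Y / (1 + k_d·θ_c) = 0.626 / (1 + 0.0657 × 18.4) = 0.626 / 2.209 = 0.2834 g VSS/g BOD₅.
Mass of BOD₅ removed per day: Q(S₀ − S) = 3890 × 1038 g/m³ = 4036 kg/d.
Biomass produced: P_X = Y_obs·Q·ΔS = 0.2834 × 4036 ≈ 1144 kg VSS/d.

P_X ≈ 1140 kg VSS/d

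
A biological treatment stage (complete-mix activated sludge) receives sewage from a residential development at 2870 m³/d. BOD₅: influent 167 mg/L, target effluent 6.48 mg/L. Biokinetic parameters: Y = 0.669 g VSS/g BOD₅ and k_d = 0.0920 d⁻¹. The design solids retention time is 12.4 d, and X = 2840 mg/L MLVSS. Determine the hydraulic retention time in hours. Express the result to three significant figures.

From the SRT design equation V = Y Q (S₀−S) θ_c / [X (1 + k_d θ_c)] = 0.669 × 2870 × (167 − 6.48) × 12.4 / [2840 × (1 + 0.0920 × 12.4)] = 3.82×10^6 / 6080 = 628.6 m³.
τ = V/Q = 628.6/2870 = 0.2190 d, or 5.256 h.

τ ≈ 5.26 h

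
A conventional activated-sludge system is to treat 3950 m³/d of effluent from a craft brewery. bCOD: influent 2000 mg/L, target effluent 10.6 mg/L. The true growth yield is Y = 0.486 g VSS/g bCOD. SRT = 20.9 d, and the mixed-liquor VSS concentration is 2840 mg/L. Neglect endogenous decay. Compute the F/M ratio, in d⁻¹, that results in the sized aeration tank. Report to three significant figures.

F/M ≈ 0.0990 d⁻¹

V·X = Y·Q·ΔS·θ_c gives V = 0.486 × 3950 × (2000 − 10.6) × 20.9 / 2840 = 28105 m³.
Food-to-microorganism ratio F/M = Q S₀ / (V X) = 3950 × 2000 / (28105 × 2840) = 0.09897 d⁻¹.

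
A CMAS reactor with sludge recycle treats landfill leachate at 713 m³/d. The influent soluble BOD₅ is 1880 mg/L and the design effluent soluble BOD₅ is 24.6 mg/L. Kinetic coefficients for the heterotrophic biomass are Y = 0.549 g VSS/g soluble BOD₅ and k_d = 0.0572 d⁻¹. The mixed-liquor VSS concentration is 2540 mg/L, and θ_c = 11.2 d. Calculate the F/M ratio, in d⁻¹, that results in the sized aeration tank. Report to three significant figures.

F/M ≈ 0.270 d⁻¹

From the SRT design equation V = Y Q (S₀−S) θ_c / [X (1 + k_d θ_c)] = 0.549 × 713 × (1880 − 24.6) × 11.2 / [2540 × (1 + 0.0572 × 11.2)] = 8.13×10^6 / 4167 = 1952 m³.
F/M = Q·S₀ / (V·X) = 713 × 1880 / (1952 × 2540) = 0.2704 g soluble BOD₅·(g VSS·d)⁻¹.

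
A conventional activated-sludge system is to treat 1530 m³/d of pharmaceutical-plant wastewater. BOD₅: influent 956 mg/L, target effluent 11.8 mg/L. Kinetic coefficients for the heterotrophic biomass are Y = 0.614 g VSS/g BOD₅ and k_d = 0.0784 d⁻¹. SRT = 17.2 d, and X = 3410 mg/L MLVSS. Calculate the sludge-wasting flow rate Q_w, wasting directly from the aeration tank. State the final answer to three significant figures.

Q_w ≈ 111 m³/d

Rearranging the biomass balance for a CMAS with decay, V = Y·Q·ΔS·θ_c / [X·(1+k_d θ_c)] = 0.614 × 1530 × (956 − 11.8) × 17.2 / [3410 × (1 + 0.0784 × 17.2)] = 1.53×10^7 / 8008 = 1905 m³.
Wasting from the aeration tank: Q_w = V / θ_c = 1905 / 17.2 = 110.8 m³/d.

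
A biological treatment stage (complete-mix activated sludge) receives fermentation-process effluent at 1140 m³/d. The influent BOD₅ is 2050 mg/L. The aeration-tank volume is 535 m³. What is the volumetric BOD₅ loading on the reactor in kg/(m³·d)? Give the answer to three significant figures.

Applied BOD₅ load per unit volume = Q·S₀/V = (1140 × 2050/1000)/535.0 = 4.368 kg BOD₅·m⁻³·d⁻¹.

L_v ≈ 4.37 kg BOD₅/(m³·d)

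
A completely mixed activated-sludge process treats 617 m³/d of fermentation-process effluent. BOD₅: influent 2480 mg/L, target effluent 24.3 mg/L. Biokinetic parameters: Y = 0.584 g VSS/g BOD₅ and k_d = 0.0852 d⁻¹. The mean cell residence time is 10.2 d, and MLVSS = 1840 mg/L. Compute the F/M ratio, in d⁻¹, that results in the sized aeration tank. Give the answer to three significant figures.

Rearranging the biomass balance for a CMAS with decay, V = Y·Q·ΔS·θ_c / [X·(1+k_d θ_c)] = 0.584 × 617 × (2480 − 24.3) × 10.2 / [1840 × (1 + 0.0852 × 10.2)] = 9.03×10^6 / 3439 = 2624 m³.
F/M = applied load / biomass = Q·S₀/(V·X) = 617 × 2480 / (2624 × 1840) = 0.3169 d⁻¹.

F/M ≈ 0.317 d⁻¹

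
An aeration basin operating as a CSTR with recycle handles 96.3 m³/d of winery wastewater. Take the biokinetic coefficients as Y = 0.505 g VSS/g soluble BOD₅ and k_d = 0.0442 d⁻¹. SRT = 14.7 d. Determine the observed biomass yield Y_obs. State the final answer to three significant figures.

Y_obs ≈ 0.306 g VSS/g soluble BOD₅

Observed yield with endogenous decay: Y_obs = Y / (1 + k_d·θ_c) = 0.505 / (1 + 0.0442 × 14.7) = 0.505 / 1.650 = 0.3061 g VSS/g soluble BOD₅.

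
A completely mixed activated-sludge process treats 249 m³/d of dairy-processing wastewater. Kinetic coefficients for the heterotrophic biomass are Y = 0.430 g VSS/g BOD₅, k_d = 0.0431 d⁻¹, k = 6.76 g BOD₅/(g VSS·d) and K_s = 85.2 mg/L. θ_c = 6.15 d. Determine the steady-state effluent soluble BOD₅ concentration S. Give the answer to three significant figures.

S ≈ 6.49 mg/L

Effluent substrate depends only on kinetics and SRT: S = K_s(1 + k_d θ_c) / [θ_c(Yk − k_d) − 1] = 85.2 × (1 + 0.0431 × 6.15) / [6.15 × (0.430 × 6.76 − 0.0431) − 1] = 107.8 / 16.61 = 6.488 mg/L.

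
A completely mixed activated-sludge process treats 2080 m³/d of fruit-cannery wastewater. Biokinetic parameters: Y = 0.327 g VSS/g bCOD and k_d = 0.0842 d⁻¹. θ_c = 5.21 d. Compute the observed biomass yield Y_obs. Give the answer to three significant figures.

Y_obs ≈ 0.227 g VSS/g bCOD

Observed yield with endogenous decay: Y_obs = Y / (1 + k_d·θ_c) = 0.327 / (1 + 0.0842 × 5.21) = 0.327 / 1.439 = 0.2273 g VSS/g bCOD.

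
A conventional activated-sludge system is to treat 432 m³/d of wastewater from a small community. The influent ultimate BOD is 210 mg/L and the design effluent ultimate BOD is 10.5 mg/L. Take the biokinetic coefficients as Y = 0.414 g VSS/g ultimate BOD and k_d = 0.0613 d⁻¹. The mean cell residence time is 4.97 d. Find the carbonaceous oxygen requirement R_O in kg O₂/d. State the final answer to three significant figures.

R_O ≈ 47.3 kg O₂/d

Y_obs = Y / (1 + k_d θ_c) = 0.414 / (1 + 0.0613 × 4.97) = 0.414 / 1.305 = 0.3173.
Substrate removed = Q·(S₀ − S) = 432 m³/d × (210 − 10.5) g/m³ = 8.62×10^4 g/d = 86.18 kg/d.
P_X = Y_obs·Q·(S₀ − S) = 0.3173 × 86.18 = 27.35 kg VSS/d.
Carbonaceous O₂ demand = substrate oxidised − cell-mass equivalent = 86.18 − 1.42 × 27.35 = 47.35 kg O₂/d.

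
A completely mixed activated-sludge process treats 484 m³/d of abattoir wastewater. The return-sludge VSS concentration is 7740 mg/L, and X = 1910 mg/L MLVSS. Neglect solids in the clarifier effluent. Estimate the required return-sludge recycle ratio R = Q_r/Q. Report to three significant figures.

R ≈ 0.328

Mass balance around the secondary clarifier (neglecting effluent solids): R = X / (X_r − X) = 1910 / (7740 − 1910) = 0.3276.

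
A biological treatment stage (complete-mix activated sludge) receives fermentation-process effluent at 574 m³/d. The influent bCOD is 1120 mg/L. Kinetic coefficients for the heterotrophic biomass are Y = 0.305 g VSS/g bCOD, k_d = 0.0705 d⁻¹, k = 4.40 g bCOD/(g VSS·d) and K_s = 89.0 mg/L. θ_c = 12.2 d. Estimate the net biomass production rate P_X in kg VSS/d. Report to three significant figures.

P_X ≈ 104 kg VSS/d

For a completely mixed reactor with recycle the Lawrence–McCarty relation gives S = K_s·(1 + k_d·θ_c) / [θ_c·(Y·k − k_d) − 1] = 89.0 × (1 + 0.0705 × 12.2) / [12.2 × (0.305 × 4.40 − 0.0705) − 1] = 165.5 / 14.51 = 11.41 mg/L.
Correct the yield for decay: Y_obs = Y/(1 + k_d θ_c) = 0.305 / (1 + 0.0705 × 12.2) = 0.305 / 1.860 = 0.1640.
Substrate removed = Q·(S₀ − S) = 574 m³/d × (1120 − 11.4) g/m³ = 6.36×10^5 g/d = 636.3 kg/d.
P_X = Y_obs · Q(S₀ − S) = 0.1640 × 636.3 = 104.3 kg VSS/d.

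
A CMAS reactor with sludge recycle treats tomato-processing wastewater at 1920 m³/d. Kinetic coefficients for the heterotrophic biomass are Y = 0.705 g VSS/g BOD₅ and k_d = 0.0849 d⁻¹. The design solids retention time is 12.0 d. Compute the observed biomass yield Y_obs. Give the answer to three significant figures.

Y_obs ≈ 0.349 g VSS/g BOD₅

Y_obs = Y / (1 + k_d θ_c) = 0.705 / (1 + 0.0849 × 12.0) = 0.705 / 2.019 = 0.3492.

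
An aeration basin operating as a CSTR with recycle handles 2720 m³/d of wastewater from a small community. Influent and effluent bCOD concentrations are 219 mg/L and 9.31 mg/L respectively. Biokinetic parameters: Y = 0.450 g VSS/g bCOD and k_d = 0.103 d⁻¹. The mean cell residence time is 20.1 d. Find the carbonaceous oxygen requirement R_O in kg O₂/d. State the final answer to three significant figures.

R_O ≈ 452 kg O₂/d

Observed yield with endogenous decay: Y_obs = Y / (1 + k_d·θ_c) = 0.450 / (1 + 0.103 × 20.1) = 0.450 / 3.070 = 0.1466 g VSS/g bCOD.
Q·(S₀ − S) = 2720 × (219 − 9.31) × 10⁻³ = 570.4 kg/d removed.
Net sludge production P_X = 0.1466 × 570.4 = 83.59 kg VSS/d.
R_O = Q·(S₀ − S) − 1.42·P_X = 570.4 − 1.42 × 83.59 = 451.7 kg O₂/d.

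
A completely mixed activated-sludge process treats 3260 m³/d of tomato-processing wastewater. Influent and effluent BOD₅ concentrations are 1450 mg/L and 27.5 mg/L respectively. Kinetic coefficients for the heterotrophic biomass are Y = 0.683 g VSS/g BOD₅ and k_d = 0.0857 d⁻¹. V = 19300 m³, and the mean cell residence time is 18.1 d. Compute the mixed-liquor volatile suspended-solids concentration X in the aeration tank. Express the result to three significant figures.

X ≈ 1160 mg/L

Solving the biomass balance for X: X = Y Q (S₀−S) θ_c / [V (1+k_d θ_c)] = 0.683 × 3260 × (1450 − 27.5) × 18.1 / [19300 × (1 + 0.0857 × 18.1)] = 1164 mg/L.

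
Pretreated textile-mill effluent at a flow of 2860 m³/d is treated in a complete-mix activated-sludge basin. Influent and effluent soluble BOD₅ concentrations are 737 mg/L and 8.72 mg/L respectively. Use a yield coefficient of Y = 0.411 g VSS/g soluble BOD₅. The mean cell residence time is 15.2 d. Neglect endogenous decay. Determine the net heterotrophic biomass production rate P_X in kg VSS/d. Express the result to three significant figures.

P_X ≈ 856 kg VSS/d

No decay correction is needed, so Y_obs = Y = 0.411.
ΔS = 737 − 8.72 = 728.3 mg/L, so the substrate removal rate is 2860 × 728.3/1000 = 2083 kg soluble BOD₅/d.
Biomass produced: P_X = Y_obs·Q·ΔS = 0.4110 × 2083 ≈ 856.1 kg VSS/d.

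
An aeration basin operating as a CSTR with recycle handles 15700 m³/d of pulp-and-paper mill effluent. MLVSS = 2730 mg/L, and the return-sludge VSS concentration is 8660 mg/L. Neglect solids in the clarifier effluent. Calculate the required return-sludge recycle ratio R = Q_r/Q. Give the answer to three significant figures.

R ≈ 0.460

Mass balance around the secondary clarifier (neglecting effluent solids): R = X / (X_r − X) = 2730 / (8660 − 2730) = 0.4604.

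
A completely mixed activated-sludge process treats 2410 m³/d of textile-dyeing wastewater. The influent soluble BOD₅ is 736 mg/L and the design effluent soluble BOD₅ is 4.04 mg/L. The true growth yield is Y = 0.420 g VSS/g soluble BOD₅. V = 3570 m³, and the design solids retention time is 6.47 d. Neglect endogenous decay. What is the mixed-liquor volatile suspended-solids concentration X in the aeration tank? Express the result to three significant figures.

X ≈ 1340 mg/L

From V·X = Y·Q·(S₀ − S)·θ_c (decay neglected): X = 0.420 × 2410 × (736 − 4.04) × 6.47 / 3570 = 1343 mg/L.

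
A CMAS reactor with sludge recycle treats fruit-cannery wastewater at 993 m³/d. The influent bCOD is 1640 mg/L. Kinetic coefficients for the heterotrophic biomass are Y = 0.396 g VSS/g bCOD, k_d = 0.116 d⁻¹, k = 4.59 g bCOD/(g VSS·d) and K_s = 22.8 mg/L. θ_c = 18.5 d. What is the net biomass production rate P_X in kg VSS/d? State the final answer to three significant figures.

P_X ≈ 205 kg VSS/d

From the Monod/SRT balance for a CMAS, S = K_s·(1+k_d θ_c)/[θ_c·(Y k − k_d) − 1] = 22.8 × (1 + 0.116 × 18.5) / [18.5 × (0.396 × 4.59 − 0.116) − 1] = 71.73 / 30.48 = 2.353 mg/L.
The observed yield is Y_obs = Y/(1 + k_d·θ_c) = 0.396 / (1 + 0.116 × 18.5) = 0.396 / 3.146 = 0.1259 g VSS per g bCOD removed.
ΔS = 1640 − 2.35 = 1638 mg/L, so the substrate removal rate is 993 × 1638/1000 = 1626 kg bCOD/d.
So the net sludge growth is P_X = 0.1259 × 1626 = 204.7 kg VSS/d.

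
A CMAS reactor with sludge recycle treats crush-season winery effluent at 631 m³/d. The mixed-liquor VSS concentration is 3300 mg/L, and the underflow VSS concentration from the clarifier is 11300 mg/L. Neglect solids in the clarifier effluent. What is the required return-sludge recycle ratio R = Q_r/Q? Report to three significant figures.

R ≈ 0.412

R = Q_r/Q = X/(X_r − X) = 3300 / (11300 − 3300) = 0.4125.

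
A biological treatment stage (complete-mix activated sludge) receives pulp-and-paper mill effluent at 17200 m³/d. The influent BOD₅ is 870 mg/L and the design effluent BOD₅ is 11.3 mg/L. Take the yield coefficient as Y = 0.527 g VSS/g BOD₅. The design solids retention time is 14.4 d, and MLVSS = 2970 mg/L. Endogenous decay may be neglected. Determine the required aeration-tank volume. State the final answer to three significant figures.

Biomass mass balance (decay neglected): V·X = Y·Q·(S₀ − S)·θ_c, so V = 0.527 × 17200 × (870 − 11.3) × 14.4 / 2970 = 37739 m³.

V ≈ 37700 m³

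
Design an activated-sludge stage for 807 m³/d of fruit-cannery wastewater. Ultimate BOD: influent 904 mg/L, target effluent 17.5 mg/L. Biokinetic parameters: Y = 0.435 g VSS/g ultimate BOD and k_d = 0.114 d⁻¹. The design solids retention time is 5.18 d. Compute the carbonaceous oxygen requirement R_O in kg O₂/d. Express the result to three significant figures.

Y_obs = Y / (1 + k_d θ_c) = 0.435 / (1 + 0.114 × 5.18) = 0.435 / 1.591 = 0.2735.
Substrate removed = Q·(S₀ − S) = 807 m³/d × (904 − 17.5) g/m³ = 7.15×10^5 g/d = 715.4 kg/d.
Biomass synthesised: P_X = Y_obs × 715.4 = 195.7 kg VSS/d.
Carbonaceous O₂ demand = substrate oxidised − cell-mass equivalent = 715.4 − 1.42 × 195.7 = 437.6 kg O₂/d.

R_O ≈ 438 kg O₂/d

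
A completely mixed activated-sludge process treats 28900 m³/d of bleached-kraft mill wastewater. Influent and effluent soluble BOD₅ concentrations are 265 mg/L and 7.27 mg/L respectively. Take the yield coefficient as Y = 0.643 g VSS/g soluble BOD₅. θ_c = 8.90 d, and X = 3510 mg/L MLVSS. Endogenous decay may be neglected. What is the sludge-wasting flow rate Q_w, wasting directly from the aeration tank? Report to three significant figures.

V·X = Y·Q·ΔS·θ_c gives V = 0.643 × 28900 × (265 − 7.27) × 8.90 / 3510 = 12144 m³.
For wasting at MLVSS concentration, Q_w = V/θ_c = 12144/8.90 = 1364 m³/d.

Q_w ≈ 1360 m³/d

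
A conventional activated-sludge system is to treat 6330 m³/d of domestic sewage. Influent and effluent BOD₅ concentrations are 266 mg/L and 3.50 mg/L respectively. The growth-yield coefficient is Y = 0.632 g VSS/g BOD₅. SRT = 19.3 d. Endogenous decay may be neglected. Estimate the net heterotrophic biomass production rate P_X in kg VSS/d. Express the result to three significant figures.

P_X ≈ 1050 kg VSS/d

Since k_d ≈ 0, Y_obs = Y = 0.632 g VSS/g BOD₅.
Substrate removed = Q·(S₀ − S) = 6330 m³/d × (266 − 3.50) g/m³ = 1.66×10^6 g/d = 1662 kg/d.
So the net sludge growth is P_X = 0.6320 × 1662 = 1050 kg VSS/d.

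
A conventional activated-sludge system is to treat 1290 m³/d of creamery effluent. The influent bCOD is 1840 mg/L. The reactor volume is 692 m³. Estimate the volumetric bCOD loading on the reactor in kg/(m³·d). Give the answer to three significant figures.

L_v ≈ 3.43 kg bCOD/(m³·d)

L_v = Q S₀ / V = 1290 × 1840 × 10⁻³ / 692.0 = 3.430 kg/(m³·d).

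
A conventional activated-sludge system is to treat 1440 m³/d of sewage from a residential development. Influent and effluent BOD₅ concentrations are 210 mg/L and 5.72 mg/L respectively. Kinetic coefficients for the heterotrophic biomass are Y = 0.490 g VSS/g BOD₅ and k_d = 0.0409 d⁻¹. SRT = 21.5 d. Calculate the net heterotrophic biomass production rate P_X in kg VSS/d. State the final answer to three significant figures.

The observed yield is Y_obs = Y/(1 + k_d·θ_c) = 0.490 / (1 + 0.0409 × 21.5) = 0.490 / 1.879 = 0.2607 g VSS per g BOD₅ removed.
Q·(S₀ − S) = 1440 × (210 − 5.72) × 10⁻³ = 294.2 kg/d removed.
So the net sludge growth is P_X = 0.2607 × 294.2 = 76.70 kg VSS/d.

P_X ≈ 76.7 kg VSS/d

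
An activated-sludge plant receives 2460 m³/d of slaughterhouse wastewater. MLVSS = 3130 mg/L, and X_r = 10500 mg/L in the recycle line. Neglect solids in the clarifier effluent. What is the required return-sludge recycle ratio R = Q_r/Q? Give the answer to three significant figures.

Solids balance on the clarifier gives (1+R)X = R·X_r, so R = X/(X_r − X) = 3130 / (10500 − 3130) = 0.4247.

R ≈ 0.425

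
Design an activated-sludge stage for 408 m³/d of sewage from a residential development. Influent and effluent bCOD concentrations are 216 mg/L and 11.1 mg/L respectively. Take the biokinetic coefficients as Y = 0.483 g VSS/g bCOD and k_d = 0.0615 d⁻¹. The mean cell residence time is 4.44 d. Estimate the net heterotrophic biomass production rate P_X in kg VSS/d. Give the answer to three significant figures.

Observed yield with endogenous decay: Y_obs = Y / (1 + k_d·θ_c) = 0.483 / (1 + 0.0615 × 4.44) = 0.483 / 1.273 = 0.3794 g VSS/g bCOD.
Q·(S₀ − S) = 408 × (216 − 11.1) × 10⁻³ = 83.60 kg/d removed.
P_X = Y_obs · Q(S₀ − S) = 0.3794 × 83.60 = 31.72 kg VSS/d.

P_X ≈ 31.7 kg VSS/d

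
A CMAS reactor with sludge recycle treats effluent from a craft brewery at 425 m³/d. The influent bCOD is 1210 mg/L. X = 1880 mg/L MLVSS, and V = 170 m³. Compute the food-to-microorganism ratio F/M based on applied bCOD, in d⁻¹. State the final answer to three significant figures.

Food-to-microorganism ratio F/M = Q S₀ / (V X) = 425 × 1210 / (170.0 × 1880) = 1.609 d⁻¹.

F/M ≈ 1.61 d⁻¹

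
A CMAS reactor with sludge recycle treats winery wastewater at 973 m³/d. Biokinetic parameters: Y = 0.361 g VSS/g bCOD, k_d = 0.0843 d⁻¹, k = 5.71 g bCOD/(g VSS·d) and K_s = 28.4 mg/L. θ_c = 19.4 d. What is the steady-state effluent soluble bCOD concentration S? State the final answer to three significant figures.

S ≈ 2.00 mg/L

From the Monod/SRT balance for a CMAS, S = K_s·(1+k_d θ_c)/[θ_c·(Y k − k_d) − 1] = 28.4 × (1 + 0.0843 × 19.4) / [19.4 × (0.361 × 5.71 − 0.0843) − 1] = 74.85 / 37.35 = 2.004 mg/L.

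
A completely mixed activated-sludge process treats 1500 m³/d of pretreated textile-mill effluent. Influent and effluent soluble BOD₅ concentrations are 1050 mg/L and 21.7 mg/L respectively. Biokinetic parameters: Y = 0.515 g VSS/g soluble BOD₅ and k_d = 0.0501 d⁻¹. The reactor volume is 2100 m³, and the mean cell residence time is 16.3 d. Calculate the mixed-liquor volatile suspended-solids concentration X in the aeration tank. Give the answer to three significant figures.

Solving the biomass balance for X: X = Y Q (S₀−S) θ_c / [V (1+k_d θ_c)] = 0.515 × 1500 × (1050 − 21.7) × 16.3 / [2100 × (1 + 0.0501 × 16.3)] = 3394 mg/L.

X ≈ 3390 mg/L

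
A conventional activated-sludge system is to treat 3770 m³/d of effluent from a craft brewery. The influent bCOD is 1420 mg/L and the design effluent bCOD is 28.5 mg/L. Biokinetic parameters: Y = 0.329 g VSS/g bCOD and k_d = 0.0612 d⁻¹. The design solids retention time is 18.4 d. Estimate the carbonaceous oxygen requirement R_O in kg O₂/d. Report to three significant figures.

R_O ≈ 4090 kg O₂/d

Observed yield with endogenous decay: Y_obs = Y / (1 + k_d·θ_c) = 0.329 / (1 + 0.0612 × 18.4) = 0.329 / 2.126 = 0.1547 g VSS/g bCOD.
Substrate removed = Q·(S₀ − S) = 3770 m³/d × (1420 − 28.5) g/m³ = 5.25×10^6 g/d = 5246 kg/d.
P_X = Y_obs·Q·(S₀ − S) = 0.1547 × 5246 = 811.8 kg VSS/d.
Carbonaceous O₂ demand = substrate oxidised − cell-mass equivalent = 5246 − 1.42 × 811.8 = 4093 kg O₂/d.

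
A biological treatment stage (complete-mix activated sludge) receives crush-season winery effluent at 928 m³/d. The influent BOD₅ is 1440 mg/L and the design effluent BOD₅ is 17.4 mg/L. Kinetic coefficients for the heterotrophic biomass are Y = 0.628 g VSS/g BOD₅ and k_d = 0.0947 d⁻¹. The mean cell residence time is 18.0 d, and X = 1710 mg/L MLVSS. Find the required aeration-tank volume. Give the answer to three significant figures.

Rearranging the biomass balance for a CMAS with decay, V = Y·Q·ΔS·θ_c / [X·(1+k_d θ_c)] = 0.628 × 928 × (1440 − 17.4) × 18.0 / [1710 × (1 + 0.0947 × 18.0)] = 1.49×10^7 / 4625 = 3227 m³.

V ≈ 3230 m³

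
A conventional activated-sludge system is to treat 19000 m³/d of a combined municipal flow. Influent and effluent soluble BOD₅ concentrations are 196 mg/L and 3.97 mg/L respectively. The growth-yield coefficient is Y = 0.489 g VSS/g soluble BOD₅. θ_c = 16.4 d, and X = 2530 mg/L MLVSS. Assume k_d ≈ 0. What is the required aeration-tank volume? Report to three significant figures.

Biomass mass balance (decay neglected): V·X = Y·Q·(S₀ − S)·θ_c, so V = 0.489 × 19000 × (196 − 3.97) × 16.4 / 2530 = 11565 m³.

V ≈ 11600 m³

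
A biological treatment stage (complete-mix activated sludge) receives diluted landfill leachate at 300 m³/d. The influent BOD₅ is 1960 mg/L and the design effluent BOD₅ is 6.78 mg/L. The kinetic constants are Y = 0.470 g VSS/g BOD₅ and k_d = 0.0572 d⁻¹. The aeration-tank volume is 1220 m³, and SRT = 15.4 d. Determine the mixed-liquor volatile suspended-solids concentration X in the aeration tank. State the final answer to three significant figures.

X ≈ 1850 mg/L

Solving the biomass balance for X: X = Y Q (S₀−S) θ_c / [V (1+k_d θ_c)] = 0.470 × 300 × (1960 − 6.78) × 15.4 / [1220 × (1 + 0.0572 × 15.4)] = 1848 mg/L.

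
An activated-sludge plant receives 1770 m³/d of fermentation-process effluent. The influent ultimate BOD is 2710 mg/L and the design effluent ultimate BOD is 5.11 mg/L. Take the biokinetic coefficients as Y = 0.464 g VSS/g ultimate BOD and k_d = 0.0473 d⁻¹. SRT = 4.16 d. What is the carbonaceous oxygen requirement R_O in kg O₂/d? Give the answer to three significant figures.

R_O ≈ 2150 kg O₂/d

Observed yield with endogenous decay: Y_obs = Y / (1 + k_d·θ_c) = 0.464 / (1 + 0.0473 × 4.16) = 0.464 / 1.197 = 0.3877 g VSS/g ultimate BOD.
Q·(S₀ − S) = 1770 × (2710 − 5.11) × 10⁻³ = 4788 kg/d removed.
P_X = Y_obs·Q·(S₀ − S) = 0.3877 × 4788 = 1856 kg VSS/d.
Carbonaceous O₂ demand = substrate oxidised − cell-mass equivalent = 4788 − 1.42 × 1856 = 2152 kg O₂/d.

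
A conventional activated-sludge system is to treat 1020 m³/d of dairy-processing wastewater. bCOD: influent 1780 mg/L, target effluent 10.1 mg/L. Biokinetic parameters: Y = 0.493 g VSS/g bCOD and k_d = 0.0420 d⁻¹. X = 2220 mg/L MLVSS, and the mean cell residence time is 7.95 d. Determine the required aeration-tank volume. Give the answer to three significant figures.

V ≈ 2390 m³

Rearranging the biomass balance for a CMAS with decay, V = Y·Q·ΔS·θ_c / [X·(1+k_d θ_c)] = 0.493 × 1020 × (1780 − 10.1) × 7.95 / [2220 × (1 + 0.0420 × 7.95)] = 7.08×10^6 / 2961 = 2389 m³.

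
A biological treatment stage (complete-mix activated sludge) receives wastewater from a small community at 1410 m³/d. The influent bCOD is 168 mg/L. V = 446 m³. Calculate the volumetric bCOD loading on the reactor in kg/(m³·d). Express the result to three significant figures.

L_v = Q S₀ / V = 1410 × 168 × 10⁻³ / 446.0 = 0.5311 kg/(m³·d).

L_v ≈ 0.531 kg bCOD/(m³·d)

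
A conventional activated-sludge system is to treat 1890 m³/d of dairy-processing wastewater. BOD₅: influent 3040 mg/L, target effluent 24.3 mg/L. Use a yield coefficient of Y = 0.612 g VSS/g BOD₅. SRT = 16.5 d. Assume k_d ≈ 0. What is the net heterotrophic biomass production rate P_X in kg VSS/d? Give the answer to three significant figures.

Since k_d ≈ 0, Y_obs = Y = 0.612 g VSS/g BOD₅.
Substrate removed = Q·(S₀ − S) = 1890 m³/d × (3040 − 24.3) g/m³ = 5.7×10^6 g/d = 5700 kg/d.
Net biomass production P_X = Y_obs × Q·(S₀ − S) = 0.6120 × 5700 = 3488 kg VSS/d.

P_X ≈ 3490 kg VSS/d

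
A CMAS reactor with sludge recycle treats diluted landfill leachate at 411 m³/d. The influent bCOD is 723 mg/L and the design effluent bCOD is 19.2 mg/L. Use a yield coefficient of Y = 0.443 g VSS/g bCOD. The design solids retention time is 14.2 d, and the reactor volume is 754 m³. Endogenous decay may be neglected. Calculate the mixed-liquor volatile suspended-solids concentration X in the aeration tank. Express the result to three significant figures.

X = Y·Q·ΔS·θ_c / V = 0.443 × 411 × (723 − 19.2) × 14.2 / 754 = 2413 mg/L.

X ≈ 2410 mg/L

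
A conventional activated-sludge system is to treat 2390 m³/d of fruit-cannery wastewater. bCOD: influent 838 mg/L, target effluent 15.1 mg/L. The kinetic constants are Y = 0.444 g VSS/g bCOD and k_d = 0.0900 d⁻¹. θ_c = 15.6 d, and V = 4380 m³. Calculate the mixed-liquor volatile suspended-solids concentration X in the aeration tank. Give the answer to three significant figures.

From V·X·(1 + k_d·θ_c) = Y·Q·(S₀ − S)·θ_c: X = 0.444 × 2390 × (838 − 15.1) × 15.6 / [4380 × (1 + 0.0900 × 15.6)] = 1294 mg/L.

X ≈ 1290 mg/L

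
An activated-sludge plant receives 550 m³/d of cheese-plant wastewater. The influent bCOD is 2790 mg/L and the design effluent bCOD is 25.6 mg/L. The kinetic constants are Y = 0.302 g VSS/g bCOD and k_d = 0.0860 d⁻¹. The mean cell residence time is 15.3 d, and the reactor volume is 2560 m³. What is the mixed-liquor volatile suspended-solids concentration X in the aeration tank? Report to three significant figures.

X = Y·Q·ΔS·θ_c / [V·(1 + k_d θ_c)] = 0.302 × 550 × (2790 − 25.6) × 15.3 / [2560 × (1 + 0.0860 × 15.3)] = 1185 mg/L.

X ≈ 1190 mg/L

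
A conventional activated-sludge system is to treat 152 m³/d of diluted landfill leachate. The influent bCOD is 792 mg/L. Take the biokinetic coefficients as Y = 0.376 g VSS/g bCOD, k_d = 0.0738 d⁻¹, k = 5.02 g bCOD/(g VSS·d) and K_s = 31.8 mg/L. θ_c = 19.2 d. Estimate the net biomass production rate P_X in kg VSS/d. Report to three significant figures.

P_X ≈ 18.7 kg VSS/d

Effluent substrate depends only on kinetics and SRT: S = K_s(1 + k_d θ_c) / [θ_c(Yk − k_d) − 1] = 31.8 × (1 + 0.0738 × 19.2) / [19.2 × (0.376 × 5.02 − 0.0738) − 1] = 76.86 / 33.82 = 2.272 mg/L.
Observed yield with endogenous decay: Y_obs = Y / (1 + k_d·θ_c) = 0.376 / (1 + 0.0738 × 19.2) = 0.376 / 2.417 = 0.1556 g VSS/g bCOD.
ΔS = 792 − 2.27 = 789.7 mg/L, so the substrate removal rate is 152 × 789.7/1000 = 120.0 kg bCOD/d.
Biomass produced: P_X = Y_obs·Q·ΔS = 0.1556 × 120.0 ≈ 18.67 kg VSS/d.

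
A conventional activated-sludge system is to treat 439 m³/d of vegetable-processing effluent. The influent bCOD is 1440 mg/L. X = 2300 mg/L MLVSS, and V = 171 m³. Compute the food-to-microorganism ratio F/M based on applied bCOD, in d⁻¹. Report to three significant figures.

F/M ≈ 1.61 d⁻¹

F/M = Q·S₀ / (V·X) = 439 × 1440 / (171.0 × 2300) = 1.607 g bCOD·(g VSS·d)⁻¹.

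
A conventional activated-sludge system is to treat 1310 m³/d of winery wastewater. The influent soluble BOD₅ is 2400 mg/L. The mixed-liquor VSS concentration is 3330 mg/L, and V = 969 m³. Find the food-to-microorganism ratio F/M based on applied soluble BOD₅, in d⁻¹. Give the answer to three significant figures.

F/M ≈ 0.974 d⁻¹

Food-to-microorganism ratio F/M = Q S₀ / (V X) = 1310 × 2400 / (969.0 × 3330) = 0.9743 d⁻¹.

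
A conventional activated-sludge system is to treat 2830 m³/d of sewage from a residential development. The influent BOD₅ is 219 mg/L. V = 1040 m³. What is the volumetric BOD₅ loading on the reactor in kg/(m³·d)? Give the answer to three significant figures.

L_v ≈ 0.596 kg BOD₅/(m³·d)

L_v = Q S₀ / V = 2830 × 219 × 10⁻³ / 1040 = 0.5959 kg/(m³·d).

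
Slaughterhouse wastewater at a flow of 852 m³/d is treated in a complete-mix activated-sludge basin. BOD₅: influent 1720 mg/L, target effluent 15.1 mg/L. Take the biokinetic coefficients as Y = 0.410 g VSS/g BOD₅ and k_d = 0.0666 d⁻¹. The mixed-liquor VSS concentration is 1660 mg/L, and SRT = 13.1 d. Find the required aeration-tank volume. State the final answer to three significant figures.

Steady-state biomass mass balance: V·X·(1 + k_d·θ_c) = Y·Q·(S₀ − S)·θ_c, so V = 0.410 × 852 × (1720 − 15.1) × 13.1 / [1660 × (1 + 0.0666 × 13.1)] = 7.8×10^6 / 3108 = 2510 m³.

V ≈ 2510 m³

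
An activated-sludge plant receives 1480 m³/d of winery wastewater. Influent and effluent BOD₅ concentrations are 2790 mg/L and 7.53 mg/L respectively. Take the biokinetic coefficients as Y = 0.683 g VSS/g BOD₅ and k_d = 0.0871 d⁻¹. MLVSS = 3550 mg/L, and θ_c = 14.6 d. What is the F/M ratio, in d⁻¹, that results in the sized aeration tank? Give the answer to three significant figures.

F/M ≈ 0.228 d⁻¹

Steady-state biomass mass balance: V·X·(1 + k_d·θ_c) = Y·Q·(S₀ − S)·θ_c, so V = 0.683 × 1480 × (2790 − 7.53) × 14.6 / [3550 × (1 + 0.0871 × 14.6)] = 4.11×10^7 / 8064 = 5092 m³.
Food-to-microorganism ratio F/M = Q S₀ / (V X) = 1480 × 2790 / (5092 × 3550) = 0.2284 d⁻¹.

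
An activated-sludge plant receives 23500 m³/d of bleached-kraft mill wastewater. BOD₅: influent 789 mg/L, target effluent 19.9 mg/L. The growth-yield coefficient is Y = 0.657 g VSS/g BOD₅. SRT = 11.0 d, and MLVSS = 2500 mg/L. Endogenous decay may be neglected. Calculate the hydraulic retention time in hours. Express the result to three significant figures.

Biomass mass balance (decay neglected): V·X = Y·Q·(S₀ − S)·θ_c, so V = 0.657 × 23500 × (789 − 19.9) × 11.0 / 2500 = 52248 m³.
Hydraulic retention time τ = V/Q = 52248 / 23500 = 2.223 d = 53.36 h.

τ ≈ 53.4 h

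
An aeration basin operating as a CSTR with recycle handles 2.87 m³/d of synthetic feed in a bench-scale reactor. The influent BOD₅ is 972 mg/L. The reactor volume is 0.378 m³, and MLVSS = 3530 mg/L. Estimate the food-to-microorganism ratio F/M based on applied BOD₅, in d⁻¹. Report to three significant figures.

F/M ≈ 2.09 d⁻¹

F/M = Q·S₀ / (V·X) = 2.87 × 972 / (0.3780 × 3530) = 2.091 g BOD₅·(g VSS·d)⁻¹.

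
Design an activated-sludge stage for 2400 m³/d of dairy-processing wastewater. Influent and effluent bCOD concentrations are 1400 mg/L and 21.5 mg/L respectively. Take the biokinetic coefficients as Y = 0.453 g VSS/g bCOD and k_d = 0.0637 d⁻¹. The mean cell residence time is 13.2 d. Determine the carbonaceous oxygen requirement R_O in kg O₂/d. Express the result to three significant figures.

Correct the yield for decay: Y_obs = Y/(1 + k_d θ_c) = 0.453 / (1 + 0.0637 × 13.2) = 0.453 / 1.841 = 0.2461.
Mass of bCOD removed per day: Q(S₀ − S) = 2400 × 1378 g/m³ = 3308 kg/d.
Net sludge production P_X = 0.2461 × 3308 = 814.1 kg VSS/d.
R_O = Q·ΔS − 1.42 P_X = 3308 − 1156 = 2152 kg O₂/d.

R_O ≈ 2150 kg O₂/d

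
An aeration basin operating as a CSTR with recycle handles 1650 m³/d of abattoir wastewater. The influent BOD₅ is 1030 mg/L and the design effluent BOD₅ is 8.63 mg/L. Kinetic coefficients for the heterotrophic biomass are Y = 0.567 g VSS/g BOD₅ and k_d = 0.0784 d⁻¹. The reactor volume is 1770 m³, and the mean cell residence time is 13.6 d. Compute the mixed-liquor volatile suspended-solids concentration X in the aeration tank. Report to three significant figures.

From V·X·(1 + k_d·θ_c) = Y·Q·(S₀ − S)·θ_c: X = 0.567 × 1650 × (1030 − 8.63) × 13.6 / [1770 × (1 + 0.0784 × 13.6)] = 3553 mg/L.

X ≈ 3550 mg/L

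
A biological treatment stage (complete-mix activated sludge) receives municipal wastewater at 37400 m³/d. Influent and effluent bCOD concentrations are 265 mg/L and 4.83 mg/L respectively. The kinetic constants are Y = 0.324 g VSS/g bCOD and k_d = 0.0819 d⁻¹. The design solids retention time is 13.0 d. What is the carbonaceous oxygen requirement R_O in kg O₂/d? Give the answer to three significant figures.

Correct the yield for decay: Y_obs = Y/(1 + k_d θ_c) = 0.324 / (1 + 0.0819 × 13.0) = 0.324 / 2.065 = 0.1569.
Substrate removed = Q·(S₀ − S) = 37400 m³/d × (265 − 4.83) g/m³ = 9.73×10^6 g/d = 9730 kg/d.
Biomass synthesised: P_X = Y_obs × 9730 = 1527 kg VSS/d.
R_O = Q·(S₀ − S) − 1.42·P_X = 9730 − 1.42 × 1527 = 7562 kg O₂/d.

R_O ≈ 7560 kg O₂/d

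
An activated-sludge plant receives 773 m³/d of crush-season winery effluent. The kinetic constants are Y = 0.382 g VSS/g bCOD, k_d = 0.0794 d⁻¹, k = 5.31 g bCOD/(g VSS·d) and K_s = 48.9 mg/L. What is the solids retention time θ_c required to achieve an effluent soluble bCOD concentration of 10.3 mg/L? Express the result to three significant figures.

From 1/θ_c = Y·k·S/(K_s + S) − k_d: Y·k·S/(K_s+S) = 0.382 × 5.31 × 10.3 / (48.9 + 10.3) = 0.3529 d⁻¹.
Then 1/θ_c = μ − k_d = 0.3529 − 0.0794 = 0.2735 d⁻¹, giving θ_c = 3.656 d.

θ_c ≈ 3.66 d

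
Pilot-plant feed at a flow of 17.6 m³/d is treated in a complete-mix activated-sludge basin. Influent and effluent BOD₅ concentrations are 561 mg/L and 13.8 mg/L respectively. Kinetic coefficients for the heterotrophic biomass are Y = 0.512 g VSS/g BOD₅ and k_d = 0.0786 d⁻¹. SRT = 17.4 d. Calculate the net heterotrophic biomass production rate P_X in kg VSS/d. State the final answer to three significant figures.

Y_obs = Y / (1 + k_d θ_c) = 0.512 / (1 + 0.0786 × 17.4) = 0.512 / 2.368 = 0.2162.
Mass of BOD₅ removed per day: Q(S₀ − S) = 17.6 × 547.2 g/m³ = 9.631 kg/d.
So the net sludge growth is P_X = 0.2162 × 9.631 = 2.083 kg VSS/d.

P_X ≈ 2.08 kg VSS/d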